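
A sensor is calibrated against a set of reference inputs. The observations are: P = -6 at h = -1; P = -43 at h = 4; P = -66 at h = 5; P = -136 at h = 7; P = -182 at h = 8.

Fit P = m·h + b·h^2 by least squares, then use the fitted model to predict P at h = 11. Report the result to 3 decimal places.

P̂ = -351.336

Compute the Gram sums: Σh·h = 155, Σh·h^2 = 1043, Σh^2·h^2 = 7379.
Moment sums: Σh·P = -2904, Σh^2·P = -20656.
MᵀM·[m, b]ᵀ = MᵀP becomes [[155, 1043]; [1043, 7379]]·[m, b]ᵀ = [-2904, -20656]ᵀ.
Determinant 155·7379 − 1043² = 55896.
m = ((-2904)·7379 − 1043·(-20656))/55896 = 14449/6987; b = (155·(-20656) − 1043·(-2904))/55896 = -21601/6987.
At h = 11: P̂ = (14449/6987)·(11) + (-21601/6987)·(121) = -2454782/6987.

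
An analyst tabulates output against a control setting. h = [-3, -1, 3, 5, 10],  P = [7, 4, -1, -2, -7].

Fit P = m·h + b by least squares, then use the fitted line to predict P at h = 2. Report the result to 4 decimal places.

Compute the Gram sums: Σh·h = 144, Σh = 14, Σ1 = 5.
For MᵀP: Σh·P = -108, ΣP = 1.
So MᵀM·[m, b]ᵀ = MᵀP: [[144, 14]; [14, 5]]·[m, b]ᵀ = [-108, 1]ᵀ.
Δ = 144·5 − 14² = 524.
m = ((-108)·5 − 14·1)/524 = -277/262; b = (144·1 − 14·(-108))/524 = 414/131.
At h = 2: P̂ = (-277/262)·(2) + (414/131)·(1) = 137/131.

P̂ = 1.0458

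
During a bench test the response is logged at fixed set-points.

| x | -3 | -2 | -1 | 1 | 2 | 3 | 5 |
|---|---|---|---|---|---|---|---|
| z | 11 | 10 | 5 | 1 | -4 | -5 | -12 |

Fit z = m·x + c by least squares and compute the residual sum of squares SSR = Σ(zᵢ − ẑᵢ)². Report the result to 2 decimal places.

SSR = 5.68

From the data, Σx·x = 53, Σx = 5, Σ1 = 7.
For Aᵀz: Σx·z = -140, Σz = 6.
Eliminating c: 7·(row 1) − 5·(row 2) gives 346·m = 7·(-140) − 5·6 = -1010, so m = -505/173.
Then c = (6 − 5·(-505/173))/7 = 509/173.
Residuals: -121/173, 211/173, -149/173, 169/173, -191/173, 141/173, -60/173; SSR = 982/173.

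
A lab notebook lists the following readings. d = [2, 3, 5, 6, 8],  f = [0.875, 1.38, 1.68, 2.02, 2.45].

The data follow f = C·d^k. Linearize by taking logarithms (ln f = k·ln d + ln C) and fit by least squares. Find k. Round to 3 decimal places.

Linearized form: ln f = k·ln d + ln C. From the 5 transformed points,
Σln d = 7.2724, Σ(ln d)² = 11.8122, Σln f = 2.3065, Σln d·ln f = 4.2194.
Equations: 11.8122·k + 7.2724·ln C = 4.2194;  7.2724·k + 5·ln C = 2.3065.
Solving (det = 6.1731): k = 0.70030, ln C = -0.55726.

k = 0.700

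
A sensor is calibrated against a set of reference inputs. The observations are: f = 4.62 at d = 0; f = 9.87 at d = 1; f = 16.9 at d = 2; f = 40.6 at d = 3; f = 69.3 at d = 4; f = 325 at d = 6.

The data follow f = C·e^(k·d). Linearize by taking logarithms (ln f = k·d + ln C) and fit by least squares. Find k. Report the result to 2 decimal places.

k = 0.70

Taking logs, ln f = k·d + ln C, so regress ln f on d.
Sums: Σd = 16.0000, Σ(d)² = 66.0000, Σln f = 20.3732, Σd·ln f = 70.7122.
Normal system: [[66.0000, 16.0000]; [16.0000, 6]]·[k, ln C]ᵀ = [70.7122, 20.3732]ᵀ.
Slope k = (n·Σd·ln f − Σd·Σln f)/(n·Σ(d)² − (Σd)²) = (6·70.7122 − 16.0000·20.3732)/140.0000 = 0.70215; ln C = (Σln f − k·Σd)/n = 1.52314.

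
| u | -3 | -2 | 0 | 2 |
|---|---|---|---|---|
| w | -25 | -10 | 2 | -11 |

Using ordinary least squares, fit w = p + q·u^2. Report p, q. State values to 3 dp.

p = 1.724, q = -2.994

XᵀX·[p, q]ᵀ = Xᵀw reads: 4·p + 17·q = -44;  17·p + 113·q = -309.
(Σ1 = 4, Σu^2 = 17, Σu^2·u^2 = 113, Σw = -44, Σu^2·w = -309.)
Determinant 4·113 − 17² = 163.
p = ((-44)·113 − 17·(-309))/163 = 281/163; q = (4·(-309) − 17·(-44))/163 = -488/163.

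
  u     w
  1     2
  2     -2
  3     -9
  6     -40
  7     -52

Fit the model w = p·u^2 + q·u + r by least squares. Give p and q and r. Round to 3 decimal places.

The normal equations are: 3795·p + 595·q + 99·r = -4075;  595·p + 99·q + 19·r = -633;  99·p + 19·q + 5·r = -101.
Row-reducing yields p = -47/56, q = -137/56, r = 40/7.

p = -0.839, q = -2.446, r = 5.714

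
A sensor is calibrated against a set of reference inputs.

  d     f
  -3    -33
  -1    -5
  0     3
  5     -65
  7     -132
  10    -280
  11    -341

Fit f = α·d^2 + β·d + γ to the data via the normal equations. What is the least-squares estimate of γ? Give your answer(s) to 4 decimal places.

γ = 0.9993

From the data, Σd^2·d^2 = 27749, Σd^2·d = 2771, Σd^2 = 305, Σd·d = 305, Σd = 29, Σ1 = 7.
For Mᵀf: Σd^2·f = -77656, Σd·f = -7696, Σf = -853.
So MᵀM·[α, β, γ]ᵀ = Mᵀf: [[27749, 2771, 305]; [2771, 305, 29]; [305, 29, 7]]·[α, β, γ]ᵀ = [-77656, -7696, -853]ᵀ.
Solving the 3×3 system (Gaussian elimination) gives α = -1412429/467414, β = 993697/467414, γ = 233535/233707.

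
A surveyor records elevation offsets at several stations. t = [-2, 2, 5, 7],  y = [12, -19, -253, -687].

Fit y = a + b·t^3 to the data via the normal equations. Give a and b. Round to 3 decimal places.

a = -3.608, b = -1.993

Forming XᵀX = [[4, 468]; [468, 133402]] and Xᵀy = [-947, -267514]ᵀ gives XᵀX·[a, b]ᵀ = Xᵀy.
Determinant 4·133402 − 468² = 314584.
a = ((-947)·133402 − 468·(-267514))/314584 = -567571/157292; b = (4·(-267514) − 468·(-947))/314584 = -156715/78646.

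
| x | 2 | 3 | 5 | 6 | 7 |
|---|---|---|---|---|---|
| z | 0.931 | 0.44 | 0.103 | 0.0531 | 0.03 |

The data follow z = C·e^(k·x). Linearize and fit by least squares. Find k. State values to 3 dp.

k = -0.694

Linearized form: ln z = k·x + ln C. From the 5 transformed points,
Σx = 23.0000, Σ(x)² = 123.0000, Σln z = -9.6076, Σx·ln z = -56.1304.
Equations: 123.0000·k + 23.0000·ln C = -56.1304;  23.0000·k + 5·ln C = -9.6076.
Δ = 123.0000·5 − (23.0000)² = 86.0000; k = (-56.1304·5 − 23.0000·-9.6076)/86.0000 = -0.69391, ln C = (123.0000·-9.6076 − 23.0000·-56.1304)/86.0000 = 1.27047.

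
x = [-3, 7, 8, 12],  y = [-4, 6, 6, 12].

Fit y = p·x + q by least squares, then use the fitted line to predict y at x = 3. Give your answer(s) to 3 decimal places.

ŷ = 1.902

From the data, Σx·x = 266, Σx = 24, Σ1 = 4.
Moment sums: Σx·y = 246, Σy = 20.
So MᵀM·[p, q]ᵀ = Mᵀy: [[266, 24]; [24, 4]]·[p, q]ᵀ = [246, 20]ᵀ.
Eliminating q: 4·(row 1) − 24·(row 2) gives 488·p = 4·246 − 24·20 = 504, so p = 63/61.
Then q = (20 − 24·(63/61))/4 = -73/61.
At x = 3: ŷ = (63/61)·(3) + (-73/61)·(1) = 116/61.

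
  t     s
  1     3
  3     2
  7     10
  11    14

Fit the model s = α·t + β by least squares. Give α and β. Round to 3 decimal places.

Setting ∂/∂α … = 0 gives: 180·α + 22·β = 233;  22·α + 4·β = 29.
Determinant 180·4 − 22² = 236.
α = (233·4 − 22·29)/236 = 147/118; β = (180·29 − 22·233)/236 = 47/118.

α = 1.246, β = 0.398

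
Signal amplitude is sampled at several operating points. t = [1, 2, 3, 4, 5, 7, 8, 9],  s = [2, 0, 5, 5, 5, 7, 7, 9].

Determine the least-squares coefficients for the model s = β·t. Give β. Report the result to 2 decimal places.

β = 1.00

Normal-equation sums: Σt·t = 249.
And Σt·s = 248.
Normal equations: [[249]]·[β]ᵀ = [248]ᵀ.
Hence β = 248 / 249 ≈ 0.995984.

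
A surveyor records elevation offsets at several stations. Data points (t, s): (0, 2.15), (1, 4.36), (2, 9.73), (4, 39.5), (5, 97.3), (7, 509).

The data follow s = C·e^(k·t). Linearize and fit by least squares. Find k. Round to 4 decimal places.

k = 0.7774

Linearized form: ln s = k·t + ln C. From the 6 transformed points,
Σt = 19.0000, Σ(t)² = 95.0000, Σln s = 18.9997, Σt·ln s = 87.2442.
Equations: 95.0000·k + 19.0000·ln C = 87.2442;  19.0000·k + 6·ln C = 18.9997.
Slope k = (n·Σt·ln s − Σt·Σln s)/(n·Σ(t)² − (Σt)²) = (6·87.2442 − 19.0000·18.9997)/209.0000 = 0.77737; ln C = (Σln s − k·Σt)/n = 0.70493.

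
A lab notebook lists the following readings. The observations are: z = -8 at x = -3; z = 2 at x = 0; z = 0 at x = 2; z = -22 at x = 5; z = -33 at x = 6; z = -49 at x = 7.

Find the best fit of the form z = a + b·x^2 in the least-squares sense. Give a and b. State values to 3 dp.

a = 2.799, b = -1.031

Forming MᵀM = [[6, 123]; [123, 4419]] and Mᵀz = [-110, -4211]ᵀ gives MᵀM·[a, b]ᵀ = Mᵀz.
det = 6·4419 − 123² = 11385.
a = ((-110)·4419 − 123·(-4211))/11385 = 10621/3795; b = (6·(-4211) − 123·(-110))/11385 = -1304/1265.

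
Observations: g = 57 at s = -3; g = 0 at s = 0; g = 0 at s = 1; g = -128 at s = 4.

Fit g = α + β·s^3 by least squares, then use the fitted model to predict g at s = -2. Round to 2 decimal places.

Entries of XᵀX: Σ1 = 4, Σs^3 = 38, Σs^3·s^3 = 4826.
Moment sums: Σg = -71, Σs^3·g = -9731.
So XᵀX·[α, β]ᵀ = Xᵀg: [[4, 38]; [38, 4826]]·[α, β]ᵀ = [-71, -9731]ᵀ.
det = 4·4826 − 38² = 17860.
α = ((-71)·4826 − 38·(-9731))/17860 = 357/235; β = (4·(-9731) − 38·(-71))/17860 = -18113/8930.
At s = -2: ĝ = (357/235)·(1) + (-18113/8930)·(-8) = 15847/893.

ĝ = 17.75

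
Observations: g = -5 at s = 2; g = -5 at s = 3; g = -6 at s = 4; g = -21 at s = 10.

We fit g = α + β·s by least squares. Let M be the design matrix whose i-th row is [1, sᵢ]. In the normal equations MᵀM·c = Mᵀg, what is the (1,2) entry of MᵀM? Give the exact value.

19

Row 1 ↔ basis 1, column 2 ↔ basis s, so (MᵀM)_{1,2} = Σᵢ s = (1)·(2) + (1)·(3) + (1)·(4) + (1)·(10) = 19.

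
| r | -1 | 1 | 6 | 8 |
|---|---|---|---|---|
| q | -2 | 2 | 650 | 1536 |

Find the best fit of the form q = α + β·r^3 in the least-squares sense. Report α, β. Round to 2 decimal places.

Setting ∂/∂α … = 0 gives: 4·α + 728·β = 2186;  728·α + 308802·β = 926836.
(Σ1 = 4, Σr^3 = 728, Σr^3·r^3 = 308802, Σq = 2186, Σr^3·q = 926836.)
det = 4·308802 − 728² = 705224.
α = (2186·308802 − 728·926836)/705224 = 5857/13562; β = (4·926836 − 728·2186)/705224 = 264492/88153.

α = 0.43, β = 3.00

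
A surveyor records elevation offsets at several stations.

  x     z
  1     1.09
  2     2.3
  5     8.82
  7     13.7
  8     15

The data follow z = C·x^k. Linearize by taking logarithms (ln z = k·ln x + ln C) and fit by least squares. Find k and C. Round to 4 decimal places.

With ln zᵢ as the transformed response and ln xᵢ as the regressor:
Σln x = 6.3279, Σ(ln x)² = 11.1814, Σln z = 8.4216, Σln x·ln z = 14.8056.
Equations: 11.1814·k + 6.3279·ln C = 14.8056;  6.3279·k + 5·ln C = 8.4216.
Slope k = (n·Σln x·ln z − Σln x·Σln z)/(n·Σ(ln x)² − (Σln x)²) = (5·14.8056 − 6.3279·8.4216)/15.8642 = 1.30714; ln C = (Σln z − k·Σln x)/n = 0.03001, so C = exp(0.03001) = 1.03046.

k = 1.3071, C = 1.0305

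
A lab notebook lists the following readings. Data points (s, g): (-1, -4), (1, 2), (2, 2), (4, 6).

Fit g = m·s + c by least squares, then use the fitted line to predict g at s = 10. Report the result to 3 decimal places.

ĝ = 17.846

From the data, Σs·s = 22, Σs = 6, Σ1 = 4.
And Σs·g = 34, Σg = 6.
Normal equations: [[22, 6]; [6, 4]]·[m, c]ᵀ = [34, 6]ᵀ.
Determinant 22·4 − 6² = 52.
m = (34·4 − 6·6)/52 = 25/13; c = (22·6 − 6·34)/52 = -18/13.
At s = 10: ĝ = (25/13)·(10) + (-18/13)·(1) = 232/13.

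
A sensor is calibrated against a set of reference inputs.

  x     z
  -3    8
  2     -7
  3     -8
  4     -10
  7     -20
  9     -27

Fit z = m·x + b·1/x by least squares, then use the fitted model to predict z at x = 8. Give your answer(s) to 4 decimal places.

From the data, Σx·x = 168, Σx·1/x = 6, Σ1/x·1/x = 36037/63504.
Moment sums: Σx·z = -485, Σ1/x·z = -361/21.
det = 168·(36037/63504) − 6² = 22429/378.
m = ((-485)·(36037/63504) − 6·(-361/21))/(22429/378) = -993451/342552; b = (168·(-361/21) − 6·(-485))/(22429/378) = 756/2039.
At x = 8: ẑ = (-993451/342552)·(8) + (756/2039)·(1/8) = -1982933/85638.

ẑ = -23.1548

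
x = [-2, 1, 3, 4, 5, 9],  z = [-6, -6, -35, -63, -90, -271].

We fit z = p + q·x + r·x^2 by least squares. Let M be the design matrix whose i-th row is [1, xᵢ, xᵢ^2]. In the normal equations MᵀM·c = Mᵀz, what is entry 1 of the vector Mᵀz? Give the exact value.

-471

Entry 1 ↔ basis 1, so (Mᵀz)_{1} = Σᵢ zᵢ = (1)·(-6) + (1)·(-6) + (1)·(-35) + (1)·(-63) + (1)·(-90) + (1)·(-271) = -471.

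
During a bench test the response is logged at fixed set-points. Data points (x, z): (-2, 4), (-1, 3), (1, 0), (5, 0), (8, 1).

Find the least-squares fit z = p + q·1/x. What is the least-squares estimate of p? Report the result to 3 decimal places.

Compute the Gram sums: Σ1 = 5, Σ1/x = -7/40, Σ1/x·1/x = 3689/1600.
And Σz = 8, Σ1/x·z = -39/8.
So AᵀA·[p, q]ᵀ = Aᵀz: [[5, -7/40]; [-7/40, 3689/1600]]·[p, q]ᵀ = [8, -39/8]ᵀ.
Eliminating q: (3689/1600)·(row 1) − (-7/40)·(row 2) gives (4599/400)·p = (3689/1600)·8 − (-7/40)·(-39/8) = 28147/1600, so p = 4021/2628.
Then q = ((-39/8) − (-7/40)·(4021/2628))/(3689/1600) = -9190/4599.

p = 1.530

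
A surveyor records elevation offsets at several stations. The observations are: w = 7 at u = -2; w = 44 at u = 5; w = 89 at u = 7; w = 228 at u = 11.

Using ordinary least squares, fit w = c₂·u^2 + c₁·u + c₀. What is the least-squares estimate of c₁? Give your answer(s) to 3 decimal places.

Entries of MᵀM: Σu^2·u^2 = 17683, Σu^2·u = 1791, Σu^2 = 199, Σu·u = 199, Σu = 21, Σ1 = 4.
Right-hand side: Σu^2·w = 33077, Σu·w = 3337, Σw = 368.
So MᵀM·[c₂, c₁, c₀]ᵀ = Mᵀw: [[17683, 1791, 199]; [1791, 199, 21]; [199, 21, 4]]·[c₂, c₁, c₀]ᵀ = [33077, 3337, 368]ᵀ.
Solving the 3×3 system (Gaussian elimination) gives c₂ = 34969/17844, c₁ = -3849/5948, c₀ = -18719/8922.

c₁ = -0.647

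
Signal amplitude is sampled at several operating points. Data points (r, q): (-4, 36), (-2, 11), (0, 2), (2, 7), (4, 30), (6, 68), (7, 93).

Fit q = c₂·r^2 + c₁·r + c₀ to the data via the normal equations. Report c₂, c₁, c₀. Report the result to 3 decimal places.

c₂ = 1.980, c₁ = -0.784, c₀ = 1.376

Normal-equation sums: Σr^2·r^2 = 4241, Σr^2·r = 559, Σr^2 = 125, Σr·r = 125, Σr = 13, Σ1 = 7.
Right-hand side: Σr^2·q = 8133, Σr·q = 1027, Σq = 247.
So MᵀM·[c₂, c₁, c₀]ᵀ = Mᵀq: [[4241, 559, 125]; [559, 125, 13]; [125, 13, 7]]·[c₂, c₁, c₀]ᵀ = [8133, 1027, 247]ᵀ.
Solving the 3×3 system (Gaussian elimination) gives c₂ = 331924/167601, c₁ = -131339/167601, c₀ = 10982/7981.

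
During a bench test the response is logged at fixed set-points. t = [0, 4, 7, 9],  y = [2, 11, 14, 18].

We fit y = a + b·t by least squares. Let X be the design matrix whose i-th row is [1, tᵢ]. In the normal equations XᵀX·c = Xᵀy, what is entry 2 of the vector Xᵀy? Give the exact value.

304

Entry 2 ↔ basis t, so (Xᵀy)_{2} = Σᵢ (t)·yᵢ = (0)·(2) + (4)·(11) + (7)·(14) + (9)·(18) = 304.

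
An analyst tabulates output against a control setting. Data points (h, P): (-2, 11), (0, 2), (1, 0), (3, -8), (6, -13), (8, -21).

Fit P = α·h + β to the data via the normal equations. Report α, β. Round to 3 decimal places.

α = -3.009, β = 3.192

Entries of MᵀM: Σh·h = 114, Σh = 16, Σ1 = 6.
Moment sums: Σh·P = -292, ΣP = -29.
So MᵀM·[α, β]ᵀ = MᵀP: [[114, 16]; [16, 6]]·[α, β]ᵀ = [-292, -29]ᵀ.
Determinant 114·6 − 16² = 428.
α = ((-292)·6 − 16·(-29))/428 = -322/107; β = (114·(-29) − 16·(-292))/428 = 683/214.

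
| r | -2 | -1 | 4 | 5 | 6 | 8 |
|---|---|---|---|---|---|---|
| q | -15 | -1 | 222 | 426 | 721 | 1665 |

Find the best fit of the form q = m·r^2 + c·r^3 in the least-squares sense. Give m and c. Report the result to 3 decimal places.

The normal equations are: 6290·m + 44660·c = 146657;  44660·m + 328586·c = 1075795.
(Σr^2·r^2 = 6290, Σr^2·r^3 = 44660, Σr^3·r^3 = 328586, Σr^2·q = 146657, Σr^3·q = 1075795.)
Determinant 6290·328586 − 44660² = 72290340.
m = (146657·328586 − 44660·1075795)/72290340 = 72216151/36145170; c = (6290·1075795 − 44660·146657)/72290340 = 21704893/7229034.

m = 1.998, c = 3.002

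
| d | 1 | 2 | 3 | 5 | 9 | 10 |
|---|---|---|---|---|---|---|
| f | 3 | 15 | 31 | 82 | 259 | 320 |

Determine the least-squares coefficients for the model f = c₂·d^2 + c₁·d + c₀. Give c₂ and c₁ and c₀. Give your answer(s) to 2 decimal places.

The normal system XᵀX·[c₂, c₁, c₀]ᵀ = Xᵀf is [[17284, 1890, 220]; [1890, 220, 30]; [220, 30, 6]]·[c₂, c₁, c₀]ᵀ = [55371, 6067, 710]ᵀ.
Row-reducing yields c₂ = 9781/3167, c₁ = 34907/31670, c₀ = -2657/6334.

c₂ = 3.09, c₁ = 1.10, c₀ = -0.42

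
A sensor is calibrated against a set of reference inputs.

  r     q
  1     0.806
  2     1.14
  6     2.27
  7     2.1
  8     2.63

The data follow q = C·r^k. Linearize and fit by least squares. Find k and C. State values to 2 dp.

With ln qᵢ as the transformed response and ln rᵢ as the regressor:
Σln r = 6.5103, Σ(ln r)² = 11.8015, Σln q = 2.4441, Σln r·ln q = 5.0142.
Equations: 11.8015·k + 6.5103·ln C = 5.0142;  6.5103·k + 5·ln C = 2.4441.
Δ = 11.8015·5 − (6.5103)² = 16.6240; k = (5.0142·5 − 6.5103·2.4441)/16.6240 = 0.55098, ln C = (11.8015·2.4441 − 6.5103·5.0142)/16.6240 = -0.22860, so C = exp(-0.22860) = 0.79565.

k = 0.55, C = 0.80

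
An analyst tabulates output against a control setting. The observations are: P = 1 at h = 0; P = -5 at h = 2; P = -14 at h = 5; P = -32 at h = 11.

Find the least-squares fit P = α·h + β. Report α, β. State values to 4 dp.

From the data, Σh·h = 150, Σh = 18, Σ1 = 4.
Moment sums: Σh·P = -432, ΣP = -50.
So MᵀM·[α, β]ᵀ = MᵀP: [[150, 18]; [18, 4]]·[α, β]ᵀ = [-432, -50]ᵀ.
Eliminating β: 4·(row 1) − 18·(row 2) gives 276·α = 4·(-432) − 18·(-50) = -828, so α = -3.
Then β = ((-50) − 18·(-3))/4 = 1.

α = -3.0000, β = 1.0000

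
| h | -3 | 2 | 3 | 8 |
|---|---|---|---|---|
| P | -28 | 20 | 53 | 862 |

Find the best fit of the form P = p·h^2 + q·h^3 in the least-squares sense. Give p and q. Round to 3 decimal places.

XᵀX·[p, q]ᵀ = XᵀP reads: 4274·p + 32800·q = 55473;  32800·p + 263666·q = 443691.
(Σh^2·h^2 = 4274, Σh^2·h^3 = 32800, Σh^3·h^3 = 263666, Σh^2·P = 55473, Σh^3·P = 443691.)
Eliminating q: 263666·(row 1) − 32800·(row 2) gives 51068484·p = 263666·55473 − 32800·443691 = 73279218, so p = 12213203/8511414.
Then q = (443691 − 32800·(12213203/8511414))/263666 = 12803489/8511414.

p = 1.435, q = 1.504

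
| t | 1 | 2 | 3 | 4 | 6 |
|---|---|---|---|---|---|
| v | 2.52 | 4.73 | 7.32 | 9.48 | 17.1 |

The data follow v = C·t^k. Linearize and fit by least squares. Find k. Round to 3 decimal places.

Linearized form: ln v = k·ln t + ln C. From the 5 transformed points,
Σln t = 4.9698, Σ(ln t)² = 6.8196, Σln v = 9.5571, Σln t·ln v = 11.4690.
Normal system: [[6.8196, 4.9698]; [4.9698, 5]]·[k, ln C]ᵀ = [11.4690, 9.5571]ᵀ.
Δ = 6.8196·5 − (4.9698)² = 9.3990; k = (11.4690·5 − 4.9698·9.5571)/9.3990 = 1.04778, ln C = (6.8196·9.5571 − 4.9698·11.4690)/9.3990 = 0.86996.

k = 1.048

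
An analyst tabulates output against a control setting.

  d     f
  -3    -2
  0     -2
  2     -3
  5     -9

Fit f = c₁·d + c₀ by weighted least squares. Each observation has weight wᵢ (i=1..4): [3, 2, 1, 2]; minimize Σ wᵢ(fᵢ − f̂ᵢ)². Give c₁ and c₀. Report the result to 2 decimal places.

c₁ = -0.83, c₀ = -3.56

Normal-equation sums: Σwᵢ·d·d = 81, Σwᵢ·d = 3, Σwᵢ·1 = 8.
Moment sums: Σwᵢ·d·f = -78, Σwᵢ·f = -31.
So MᵀWM·[c₁, c₀]ᵀ = MᵀWf: [[81, 3]; [3, 8]]·[c₁, c₀]ᵀ = [-78, -31]ᵀ.
Eliminating c₀: 8·(row 1) − 3·(row 2) gives 639·c₁ = 8·(-78) − 3·(-31) = -531, so c₁ = -59/71.
Then c₀ = ((-31) − 3·(-59/71))/8 = -253/71.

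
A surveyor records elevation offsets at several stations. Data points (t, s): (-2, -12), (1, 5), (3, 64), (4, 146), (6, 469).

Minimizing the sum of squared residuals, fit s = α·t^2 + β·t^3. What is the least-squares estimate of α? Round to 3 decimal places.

α = 1.185

With design matrix X, XᵀX = [[1650, 9012]; [9012, 51546]] and Xᵀs = [19753, 112477]ᵀ.
det = 1650·51546 − 9012² = 3834756.
α = (19753·51546 − 9012·112477)/3834756 = 252523/213042; β = (1650·112477 − 9012·19753)/3834756 = 140241/71014.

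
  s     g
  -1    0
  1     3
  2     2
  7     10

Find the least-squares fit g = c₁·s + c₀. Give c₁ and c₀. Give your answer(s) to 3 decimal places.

c₁ = 1.245, c₀ = 0.950

The normal equations are: 55·c₁ + 9·c₀ = 77;  9·c₁ + 4·c₀ = 15.
(Σs·s = 55, Σs = 9, Σ1 = 4, Σs·g = 77, Σg = 15.)
Δ = 55·4 − 9² = 139.
c₁ = (77·4 − 9·15)/139 = 173/139; c₀ = (55·15 − 9·77)/139 = 132/139.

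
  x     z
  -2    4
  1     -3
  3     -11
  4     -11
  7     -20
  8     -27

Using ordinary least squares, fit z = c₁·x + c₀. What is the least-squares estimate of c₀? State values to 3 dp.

Entries of MᵀM: Σx·x = 143, Σx = 21, Σ1 = 6.
For Mᵀz: Σx·z = -444, Σz = -68.
MᵀM·[c₁, c₀]ᵀ = Mᵀz becomes [[143, 21]; [21, 6]]·[c₁, c₀]ᵀ = [-444, -68]ᵀ.
Determinant 143·6 − 21² = 417.
c₁ = ((-444)·6 − 21·(-68))/417 = -412/139; c₀ = (143·(-68) − 21·(-444))/417 = -400/417.

c₀ = -0.959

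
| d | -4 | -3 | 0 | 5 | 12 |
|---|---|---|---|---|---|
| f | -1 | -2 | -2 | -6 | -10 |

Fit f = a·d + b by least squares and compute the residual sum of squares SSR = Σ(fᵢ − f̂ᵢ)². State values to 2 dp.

Sums needed: Σd·d = 194, Σd = 10, Σ1 = 5.
And Σd·f = -140, Σf = -21.
AᵀA·[a, b]ᵀ = Aᵀf becomes [[194, 10]; [10, 5]]·[a, b]ᵀ = [-140, -21]ᵀ.
det = 194·5 − 10² = 870.
a = ((-140)·5 − 10·(-21))/870 = -49/87; b = (194·(-21) − 10·(-140))/870 = -1337/435.
Residuals: -26/145, -268/435, 467/435, -16/145, -73/435; SSR = 698/435.

SSR = 1.60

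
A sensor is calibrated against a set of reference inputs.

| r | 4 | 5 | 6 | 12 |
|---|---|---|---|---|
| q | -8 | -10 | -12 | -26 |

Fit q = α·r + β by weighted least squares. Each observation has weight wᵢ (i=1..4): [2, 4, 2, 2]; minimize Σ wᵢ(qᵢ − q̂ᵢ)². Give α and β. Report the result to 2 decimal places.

The normal equations are: 492·α + 64·β = -1032;  64·α + 10·β = -132.
(Σwᵢ·r·r = 492, Σwᵢ·r = 64, Σwᵢ·1 = 10, Σwᵢ·r·q = -1032, Σwᵢ·q = -132.)
det = 492·10 − 64² = 824.
α = ((-1032)·10 − 64·(-132))/824 = -234/103; β = (492·(-132) − 64·(-1032))/824 = 138/103.

α = -2.27, β = 1.34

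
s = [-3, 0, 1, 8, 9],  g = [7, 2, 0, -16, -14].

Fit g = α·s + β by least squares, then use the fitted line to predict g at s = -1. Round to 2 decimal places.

ĝ = 3.51

AᵀA·[α, β]ᵀ = Aᵀg reads: 155·α + 15·β = -275;  15·α + 5·β = -21.
(Σs·s = 155, Σs = 15, Σ1 = 5, Σs·g = -275, Σg = -21.)
Δ = 155·5 − 15² = 550.
α = ((-275)·5 − 15·(-21))/550 = -106/55; β = (155·(-21) − 15·(-275))/550 = 87/55.
At s = -1: ĝ = (-106/55)·(-1) + (87/55)·(1) = 193/55.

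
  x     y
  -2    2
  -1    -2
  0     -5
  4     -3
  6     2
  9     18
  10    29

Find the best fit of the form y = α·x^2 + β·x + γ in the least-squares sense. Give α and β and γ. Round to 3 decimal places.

α = 0.523, β = -2.025, γ = -4.417

From the data, Σx^2·x^2 = 18130, Σx^2·x = 2000, Σx^2 = 238, Σx·x = 238, Σx = 26, Σ1 = 7.
For Mᵀy: Σx^2·y = 4388, Σx·y = 450, Σy = 41.
Row-reducing yields α = 2533/4839, β = -29404/14517, γ = -64123/14517.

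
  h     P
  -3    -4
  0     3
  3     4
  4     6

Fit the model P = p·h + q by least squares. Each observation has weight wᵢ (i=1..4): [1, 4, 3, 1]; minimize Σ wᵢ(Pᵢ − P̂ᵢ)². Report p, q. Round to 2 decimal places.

p = 1.05, q = 1.72

Setting ∂/∂p … = 0 gives: 52·p + 10·q = 72;  10·p + 9·q = 26.
(Σwᵢ·h·h = 52, Σwᵢ·h = 10, Σwᵢ·1 = 9, Σwᵢ·h·P = 72, Σwᵢ·P = 26.)
Eliminating q: 9·(row 1) − 10·(row 2) gives 368·p = 9·72 − 10·26 = 388, so p = 97/92.
Then q = (26 − 10·(97/92))/9 = 79/46.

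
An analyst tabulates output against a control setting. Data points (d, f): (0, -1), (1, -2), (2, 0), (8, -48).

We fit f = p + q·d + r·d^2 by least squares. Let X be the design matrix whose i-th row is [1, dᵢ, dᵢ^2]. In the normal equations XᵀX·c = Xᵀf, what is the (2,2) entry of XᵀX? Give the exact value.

Row 2 ↔ basis d, column 2 ↔ basis d, so (XᵀX)_{2,2} = Σᵢ (d)·(d) = (0)·(0) + (1)·(1) + (2)·(2) + (8)·(8) = 69.

69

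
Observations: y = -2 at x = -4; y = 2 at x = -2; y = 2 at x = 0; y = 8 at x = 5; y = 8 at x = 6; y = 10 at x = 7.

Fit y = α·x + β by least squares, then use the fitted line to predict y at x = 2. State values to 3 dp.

With design matrix M, MᵀM = [[130, 12]; [12, 6]] and Mᵀy = [162, 28]ᵀ.
Eliminating β: 6·(row 1) − 12·(row 2) gives 636·α = 6·162 − 12·28 = 636, so α = 1.
Then β = (28 − 12·1)/6 = 8/3.
At x = 2: ŷ = (1)·(2) + (8/3)·(1) = 14/3.

ŷ = 4.667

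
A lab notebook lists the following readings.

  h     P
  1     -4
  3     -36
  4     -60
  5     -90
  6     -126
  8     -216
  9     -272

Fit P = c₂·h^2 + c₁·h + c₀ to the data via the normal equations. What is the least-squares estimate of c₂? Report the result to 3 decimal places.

From the data, Σh^2·h^2 = 12916, Σh^2·h = 1674, Σh^2 = 232, Σh·h = 232, Σh = 36, Σ1 = 7.
Right-hand side: Σh^2·P = -43930, Σh·P = -5734, ΣP = -804.
Normal equations: [[12916, 1674, 232]; [1674, 232, 36]; [232, 36, 7]]·[c₂, c₁, c₀]ᵀ = [-43930, -5734, -804]ᵀ.
Inverting the 3×3 Gram matrix, [c₂, c₁, c₀]ᵀ = [-71539/23961, -27865/7987, 6976/3423]ᵀ.

c₂ = -2.986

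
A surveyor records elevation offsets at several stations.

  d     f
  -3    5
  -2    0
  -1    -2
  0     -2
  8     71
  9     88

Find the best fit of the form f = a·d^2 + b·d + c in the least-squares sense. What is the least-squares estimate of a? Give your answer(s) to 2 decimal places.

a = 1.02

Forming XᵀX = [[10755, 1205, 159]; [1205, 159, 11]; [159, 11, 6]] and Xᵀf = [11715, 1347, 160]ᵀ gives XᵀX·[a, b, c]ᵀ = Xᵀf.
Inverting the 3×3 Gram matrix, [a, b, c]ᵀ = [8063/7896, 2291/2632, -7855/3948]ᵀ.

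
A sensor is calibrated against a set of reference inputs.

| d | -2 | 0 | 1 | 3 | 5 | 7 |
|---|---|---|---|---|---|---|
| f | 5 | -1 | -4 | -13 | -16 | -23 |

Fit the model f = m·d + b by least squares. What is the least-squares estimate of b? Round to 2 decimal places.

b = -1.39

AᵀA·[m, b]ᵀ = Aᵀf reads: 88·m + 14·b = -294;  14·m + 6·b = -52.
Δ = 88·6 − 14² = 332.
m = ((-294)·6 − 14·(-52))/332 = -259/83; b = (88·(-52) − 14·(-294))/332 = -115/83.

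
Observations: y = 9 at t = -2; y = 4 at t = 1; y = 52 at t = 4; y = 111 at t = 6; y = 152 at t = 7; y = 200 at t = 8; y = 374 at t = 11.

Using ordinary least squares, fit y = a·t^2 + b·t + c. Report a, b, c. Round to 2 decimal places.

a = 3.02, b = 0.82, c = -0.82

Entries of AᵀA: Σt^2·t^2 = 22707, Σt^2·t = 2459, Σt^2 = 291, Σt·t = 291, Σt = 35, Σ1 = 7.
And Σt^2·y = 70370, Σt·y = 7638, Σy = 902.
Normal equations: [[22707, 2459, 291]; [2459, 291, 35]; [291, 35, 7]]·[a, b, c]ᵀ = [70370, 7638, 902]ᵀ.
Inverting the 3×3 Gram matrix, [a, b, c]ᵀ = [294309/97436, 80117/97436, -40053/48718]ᵀ.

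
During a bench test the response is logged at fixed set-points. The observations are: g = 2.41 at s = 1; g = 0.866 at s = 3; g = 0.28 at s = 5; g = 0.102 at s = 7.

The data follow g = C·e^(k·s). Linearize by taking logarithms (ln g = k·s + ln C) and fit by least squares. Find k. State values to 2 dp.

Linearized form: ln g = k·s + ln C. From the 4 transformed points,
Σs = 16.0000, Σ(s)² = 84.0000, Σln g = -2.8200, Σs·ln g = -21.8963.
Normal system: [[84.0000, 16.0000]; [16.0000, 4]]·[k, ln C]ᵀ = [-21.8963, -2.8200]ᵀ.
Δ = 84.0000·4 − (16.0000)² = 80.0000; k = (-21.8963·4 − 16.0000·-2.8200)/80.0000 = -0.53082, ln C = (84.0000·-2.8200 − 16.0000·-21.8963)/80.0000 = 1.41827.

k = -0.53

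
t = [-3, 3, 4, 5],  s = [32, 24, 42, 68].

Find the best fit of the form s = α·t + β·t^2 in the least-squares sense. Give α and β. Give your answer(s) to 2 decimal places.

Sums needed: Σt·t = 59, Σt·t^2 = 189, Σt^2·t^2 = 1043.
And Σt·s = 484, Σt^2·s = 2876.
So MᵀM·[α, β]ᵀ = Mᵀs: [[59, 189]; [189, 1043]]·[α, β]ᵀ = [484, 2876]ᵀ.
Δ = 59·1043 − 189² = 25816.
α = (484·1043 − 189·2876)/25816 = -692/461; β = (59·2876 − 189·484)/25816 = 9776/3227.

α = -1.50, β = 3.03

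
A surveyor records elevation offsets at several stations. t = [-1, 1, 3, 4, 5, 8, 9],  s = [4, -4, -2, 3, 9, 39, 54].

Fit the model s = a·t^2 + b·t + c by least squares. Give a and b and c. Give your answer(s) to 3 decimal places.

Normal-equation sums: Σt^2·t^2 = 11621, Σt^2·t = 1457, Σt^2 = 197, Σt·t = 197, Σt = 29, Σ1 = 7.
And Σt^2·s = 7125, Σt·s = 841, Σs = 103.
Inverting the 3×3 Gram matrix, [a, b, c]ᵀ = [51907/49308, -167029/49308, -1031/1174]ᵀ.

a = 1.053, b = -3.387, c = -0.878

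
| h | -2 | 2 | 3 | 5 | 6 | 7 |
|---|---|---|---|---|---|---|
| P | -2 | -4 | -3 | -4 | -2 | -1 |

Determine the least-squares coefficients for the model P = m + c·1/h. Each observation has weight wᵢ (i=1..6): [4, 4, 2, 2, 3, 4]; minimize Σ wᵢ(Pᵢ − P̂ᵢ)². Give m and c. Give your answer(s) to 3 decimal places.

m = -2.336, c = -1.693

MᵀWM·[m, c]ᵀ = MᵀWP reads: 19·m + (449/210)·c = -48;  (449/210)·m + (108803/44100)·c = -321/35.
(Σwᵢ·1 = 19, Σwᵢ·1/h = 449/210, Σwᵢ·1/h·1/h = 108803/44100, Σwᵢ·P = -48, Σwᵢ·1/h·P = -321/35.)
Eliminating c: (108803/44100)·(row 1) − (449/210)·(row 2) gives (466414/11025)·m = (108803/44100)·(-48) − (449/210)·(-321/35) = -145259/1470, so m = -2178885/932828.
Then c = ((-321/35) − (449/210)·(-2178885/932828))/(108803/44100) = -789705/466414.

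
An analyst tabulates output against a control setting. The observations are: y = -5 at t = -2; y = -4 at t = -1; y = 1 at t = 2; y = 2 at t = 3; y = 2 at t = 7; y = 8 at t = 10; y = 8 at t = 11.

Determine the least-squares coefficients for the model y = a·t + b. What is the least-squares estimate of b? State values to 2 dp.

b = -2.39

Setting ∂/∂a … = 0 gives: 288·a + 30·b = 204;  30·a + 7·b = 12.
Eliminating b: 7·(row 1) − 30·(row 2) gives 1116·a = 7·204 − 30·12 = 1068, so a = 89/93.
Then b = (12 − 30·(89/93))/7 = -74/31.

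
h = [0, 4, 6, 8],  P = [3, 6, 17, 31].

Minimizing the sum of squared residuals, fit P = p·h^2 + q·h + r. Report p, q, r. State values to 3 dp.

p = 0.659, q = -1.727, r = 2.909

The normal equations are: 5648·p + 792·q + 116·r = 2692;  792·p + 116·q + 18·r = 374;  116·p + 18·q + 4·r = 57.
(Σh^2·h^2 = 5648, Σh^2·h = 792, Σh^2 = 116, Σh·h = 116, Σh = 18, Σ1 = 4, Σh^2·P = 2692, Σh·P = 374, ΣP = 57.)
Solving the 3×3 system (Gaussian elimination) gives p = 29/44, q = -19/11, r = 32/11.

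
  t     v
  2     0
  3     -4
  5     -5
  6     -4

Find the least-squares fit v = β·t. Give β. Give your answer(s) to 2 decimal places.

β = -0.82

MᵀM·[β]ᵀ = Mᵀv reads: 74·β = -61.
Hence β = -61 / 74 ≈ -0.824324.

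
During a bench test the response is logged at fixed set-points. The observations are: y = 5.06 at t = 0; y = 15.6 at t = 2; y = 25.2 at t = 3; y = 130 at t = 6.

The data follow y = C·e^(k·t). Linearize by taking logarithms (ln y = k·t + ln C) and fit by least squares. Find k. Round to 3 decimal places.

k = 0.539

Taking logs, ln y = k·t + ln C, so regress ln y on t.
XᵀX = [[49.0000, 11.0000]; [11.0000, 4]], rhs = [44.3803, 12.4630]ᵀ  (here Σt = 11.0000, Σ(t)² = 49.0000, Σln y = 12.4630, Σt·ln y = 44.3803).
Δ = 49.0000·4 − (11.0000)² = 75.0000; k = (44.3803·4 − 11.0000·12.4630)/75.0000 = 0.53904, ln C = (49.0000·12.4630 − 11.0000·44.3803)/75.0000 = 1.63340.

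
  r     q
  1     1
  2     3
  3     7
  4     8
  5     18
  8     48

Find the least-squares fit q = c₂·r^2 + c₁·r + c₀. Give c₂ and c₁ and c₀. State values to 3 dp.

Sums needed: Σr^2·r^2 = 5075, Σr^2·r = 737, Σr^2 = 119, Σr·r = 119, Σr = 23, Σ1 = 6.
And Σr^2·q = 3726, Σr·q = 534, Σq = 85.
Normal equations: [[5075, 737, 119]; [737, 119, 23]; [119, 23, 6]]·[c₂, c₁, c₀]ᵀ = [3726, 534, 85]ᵀ.
Row-reducing yields c₂ = 889/968, c₁ = -7809/4840, c₀ = 5171/2420.

c₂ = 0.918, c₁ = -1.613, c₀ = 2.137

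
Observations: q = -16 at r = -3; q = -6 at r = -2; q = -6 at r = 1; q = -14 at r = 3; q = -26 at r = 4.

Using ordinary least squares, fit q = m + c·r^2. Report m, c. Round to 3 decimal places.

m = -2.532, c = -1.419

Forming MᵀM = [[5, 39]; [39, 435]] and Mᵀq = [-68, -716]ᵀ gives MᵀM·[m, c]ᵀ = Mᵀq.
Eliminating c: 435·(row 1) − 39·(row 2) gives 654·m = 435·(-68) − 39·(-716) = -1656, so m = -276/109.
Then c = ((-716) − 39·(-276/109))/435 = -464/327.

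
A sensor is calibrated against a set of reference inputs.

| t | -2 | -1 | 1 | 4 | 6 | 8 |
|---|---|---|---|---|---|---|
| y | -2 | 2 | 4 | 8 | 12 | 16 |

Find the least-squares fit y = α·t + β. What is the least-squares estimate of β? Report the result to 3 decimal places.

Forming AᵀA = [[122, 16]; [16, 6]] and Aᵀy = [238, 40]ᵀ gives AᵀA·[α, β]ᵀ = Aᵀy.
Eliminating β: 6·(row 1) − 16·(row 2) gives 476·α = 6·238 − 16·40 = 788, so α = 197/119.
Then β = (40 − 16·(197/119))/6 = 268/119.

β = 2.252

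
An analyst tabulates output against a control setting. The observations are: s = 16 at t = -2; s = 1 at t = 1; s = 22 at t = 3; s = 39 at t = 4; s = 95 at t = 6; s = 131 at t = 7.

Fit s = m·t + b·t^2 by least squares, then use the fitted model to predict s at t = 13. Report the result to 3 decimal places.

Forming XᵀX = [[115, 643]; [643, 4051]] and Xᵀs = [1678, 10726]ᵀ gives XᵀX·[m, b]ᵀ = Xᵀs.
Δ = 115·4051 − 643² = 52416.
m = (1678·4051 − 643·10726)/52416 = -4135/2184; b = (115·10726 − 643·1678)/52416 = 6439/2184.
At t = 13: ŝ = (-4135/2184)·(13) + (6439/2184)·(169) = 6631/14.

ŝ = 473.643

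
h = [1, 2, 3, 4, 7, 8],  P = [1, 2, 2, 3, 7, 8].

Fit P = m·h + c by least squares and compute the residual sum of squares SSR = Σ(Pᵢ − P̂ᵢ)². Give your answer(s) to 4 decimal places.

SSR = 1.2876

From the data, Σh·h = 143, Σh = 25, Σ1 = 6.
For MᵀP: Σh·P = 136, ΣP = 23.
MᵀM·[m, c]ᵀ = MᵀP becomes [[143, 25]; [25, 6]]·[m, c]ᵀ = [136, 23]ᵀ.
Eliminating c: 6·(row 1) − 25·(row 2) gives 233·m = 6·136 − 25·23 = 241, so m = 241/233.
Then c = (23 − 25·(241/233))/6 = -111/233.
Residuals: 103/233, 95/233, -146/233, -154/233, 55/233, 47/233; SSR = 300/233.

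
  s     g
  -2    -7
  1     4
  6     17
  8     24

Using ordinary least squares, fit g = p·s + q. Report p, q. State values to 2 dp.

p = 3.00, q = -0.26

Forming XᵀX = [[105, 13]; [13, 4]] and Xᵀg = [312, 38]ᵀ gives XᵀX·[p, q]ᵀ = Xᵀg.
det = 105·4 − 13² = 251.
p = (312·4 − 13·38)/251 = 754/251; q = (105·38 − 13·312)/251 = -66/251.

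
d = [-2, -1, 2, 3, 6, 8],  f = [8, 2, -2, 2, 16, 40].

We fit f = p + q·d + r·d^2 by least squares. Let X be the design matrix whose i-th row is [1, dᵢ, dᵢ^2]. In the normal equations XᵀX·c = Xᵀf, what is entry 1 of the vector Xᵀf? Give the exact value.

66

Entry 1 ↔ basis 1, so (Xᵀf)_{1} = Σᵢ fᵢ = (1)·(8) + (1)·(2) + (1)·(-2) + (1)·(2) + (1)·(16) + (1)·(40) = 66.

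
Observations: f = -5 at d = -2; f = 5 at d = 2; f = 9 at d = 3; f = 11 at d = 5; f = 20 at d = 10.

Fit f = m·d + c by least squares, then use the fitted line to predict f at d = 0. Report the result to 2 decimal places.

f̂ = 0.63

Setting ∂/∂m … = 0 gives: 142·m + 18·c = 302;  18·m + 5·c = 40.
Δ = 142·5 − 18² = 386.
m = (302·5 − 18·40)/386 = 395/193; c = (142·40 − 18·302)/386 = 122/193.
At d = 0: f̂ = (395/193)·(0) + (122/193)·(1) = 122/193.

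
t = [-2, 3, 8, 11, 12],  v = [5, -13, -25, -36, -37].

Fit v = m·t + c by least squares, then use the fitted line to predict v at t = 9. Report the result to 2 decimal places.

Entries of MᵀM: Σt·t = 342, Σt = 32, Σ1 = 5.
Moment sums: Σt·v = -1089, Σv = -106.
Normal equations: [[342, 32]; [32, 5]]·[m, c]ᵀ = [-1089, -106]ᵀ.
Δ = 342·5 − 32² = 686.
m = ((-1089)·5 − 32·(-106))/686 = -2053/686; c = (342·(-106) − 32·(-1089))/686 = -702/343.
At t = 9: v̂ = (-2053/686)·(9) + (-702/343)·(1) = -19881/686.

v̂ = -28.98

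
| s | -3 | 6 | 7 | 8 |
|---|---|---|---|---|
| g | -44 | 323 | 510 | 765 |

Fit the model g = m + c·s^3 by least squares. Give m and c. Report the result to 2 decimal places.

Entries of MᵀM: Σ1 = 4, Σs^3 = 1044, Σs^3·s^3 = 427178.
And Σg = 1554, Σs^3·g = 637566.
Δ = 4·427178 − 1044² = 618776.
m = (1554·427178 − 1044·637566)/618776 = -446073/154694; c = (4·637566 − 1044·1554)/618776 = 115986/77347.

m = -2.88, c = 1.50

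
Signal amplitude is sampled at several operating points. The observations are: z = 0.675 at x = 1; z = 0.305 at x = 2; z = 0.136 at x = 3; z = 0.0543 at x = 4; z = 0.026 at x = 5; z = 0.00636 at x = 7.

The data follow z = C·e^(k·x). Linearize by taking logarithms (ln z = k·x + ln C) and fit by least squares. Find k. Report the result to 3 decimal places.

k = -0.786

Let Y = ln z. Fitting Y = k·x + ln C by least squares:
Σx = 22.0000, Σ(x)² = 104.0000, Σln z = -15.1962, Σx·ln z = -74.0585.
Equations: 104.0000·k + 22.0000·ln C = -74.0585;  22.0000·k + 6·ln C = -15.1962.
Slope k = (n·Σx·ln z − Σx·Σln z)/(n·Σ(x)² − (Σx)²) = (6·-74.0585 − 22.0000·-15.1962)/140.0000 = -0.78596; ln C = (Σln z − k·Σx)/n = 0.34916.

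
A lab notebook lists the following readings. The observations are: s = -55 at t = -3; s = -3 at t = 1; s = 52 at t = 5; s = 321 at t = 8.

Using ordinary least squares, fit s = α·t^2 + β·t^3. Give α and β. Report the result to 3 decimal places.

α = -2.987, β = 1.001

Compute the Gram sums: Σt^2·t^2 = 4803, Σt^2·t^3 = 35651, Σt^3·t^3 = 278499.
For Xᵀs: Σt^2·s = 21346, Σt^3·s = 172334.
Eliminating β: 278499·(row 1) − 35651·(row 2) gives 66636896·α = 278499·21346 − 35651·172334 = -199039780, so α = -49759945/16659224.
Then β = (172334 − 35651·(-49759945/16659224))/278499 = 16678489/16659224.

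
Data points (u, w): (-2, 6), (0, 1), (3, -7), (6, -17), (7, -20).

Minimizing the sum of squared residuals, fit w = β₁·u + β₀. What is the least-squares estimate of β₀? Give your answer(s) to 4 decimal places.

β₀ = 0.7619

Sums needed: Σu·u = 98, Σu = 14, Σ1 = 5.
And Σu·w = -275, Σw = -37.
So XᵀX·[β₁, β₀]ᵀ = Xᵀw: [[98, 14]; [14, 5]]·[β₁, β₀]ᵀ = [-275, -37]ᵀ.
Determinant 98·5 − 14² = 294.
β₁ = ((-275)·5 − 14·(-37))/294 = -857/294; β₀ = (98·(-37) − 14·(-275))/294 = 16/21.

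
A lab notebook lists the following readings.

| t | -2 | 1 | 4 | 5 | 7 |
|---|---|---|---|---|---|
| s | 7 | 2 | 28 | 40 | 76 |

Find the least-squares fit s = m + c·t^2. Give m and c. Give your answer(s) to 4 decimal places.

m = 1.4133, c = 1.5361

With design matrix M, MᵀM = [[5, 95]; [95, 3299]] and Mᵀs = [153, 5202]ᵀ.
det = 5·3299 − 95² = 7470.
m = (153·3299 − 95·5202)/7470 = 1173/830; c = (5·5202 − 95·153)/7470 = 255/166.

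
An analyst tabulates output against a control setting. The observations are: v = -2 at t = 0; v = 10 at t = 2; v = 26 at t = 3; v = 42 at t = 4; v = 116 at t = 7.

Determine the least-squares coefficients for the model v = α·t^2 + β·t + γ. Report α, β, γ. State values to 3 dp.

The normal equations are: 2754·α + 442·β + 78·γ = 6630;  442·α + 78·β + 16·γ = 1078;  78·α + 16·β + 5·γ = 192.
Row-reducing yields α = 5135/2612, β = 8319/2612, γ = -3213/1306.

α = 1.966, β = 3.185, γ = -2.460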